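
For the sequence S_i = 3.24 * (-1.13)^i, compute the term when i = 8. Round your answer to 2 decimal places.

S_8 = 3.24 * (-1.13)^8 ≈ 3.24 * 2.6584 ≈ 8.61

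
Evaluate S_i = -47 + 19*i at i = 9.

S_9 = -47 + 19*9 = -47 + 171 = 124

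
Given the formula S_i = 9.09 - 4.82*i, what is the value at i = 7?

S_7 = 9.09 + -4.82*7 = 9.09 + -33.74 = -24.65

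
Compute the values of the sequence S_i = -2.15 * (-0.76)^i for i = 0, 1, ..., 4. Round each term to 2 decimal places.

This is a geometric sequence.
i=0: S_0 = -2.15 * (-0.76)^0 = -2.15
i=1: S_1 = -2.15 * (-0.76)^1 ≈ 1.63
i=2: S_2 = -2.15 * (-0.76)^2 ≈ -1.24
i=3: S_3 = -2.15 * (-0.76)^3 ≈ 0.94
i=4: S_4 = -2.15 * (-0.76)^4 ≈ -0.72
The first 5 terms are: [-2.15, 1.63, -1.24, 0.94, -0.72]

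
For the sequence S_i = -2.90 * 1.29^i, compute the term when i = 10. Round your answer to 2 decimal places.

S_10 = -2.9 * 1.29^10 ≈ -2.9 * 12.7614 ≈ -37.01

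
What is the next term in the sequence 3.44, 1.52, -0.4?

Differences: 1.52 - 3.44 = -1.92
This is an arithmetic sequence with common difference d = -1.92.
Next term = -0.4 + -1.92 = -2.32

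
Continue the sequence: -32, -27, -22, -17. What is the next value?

Differences: -27 - -32 = 5
This is an arithmetic sequence with common difference d = 5.
Next term = -17 + 5 = -12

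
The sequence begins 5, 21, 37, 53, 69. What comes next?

Differences: 21 - 5 = 16
This is an arithmetic sequence with common difference d = 16.
Next term = 69 + 16 = 85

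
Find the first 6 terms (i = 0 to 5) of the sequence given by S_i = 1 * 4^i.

This is a geometric sequence.
i=0: S_0 = 1 * 4^0 = 1
i=1: S_1 = 1 * 4^1 = 4
i=2: S_2 = 1 * 4^2 = 16
i=3: S_3 = 1 * 4^3 = 64
i=4: S_4 = 1 * 4^4 = 256
i=5: S_5 = 1 * 4^5 = 1024
The first 6 terms are: [1, 4, 16, 64, 256, 1024]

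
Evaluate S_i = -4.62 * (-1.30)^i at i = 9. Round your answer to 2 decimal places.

S_9 = -4.62 * (-1.3)^9 ≈ -4.62 * -10.6045 ≈ 48.99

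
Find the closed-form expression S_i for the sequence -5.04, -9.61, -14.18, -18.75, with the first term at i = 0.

Check differences: -9.61 - -5.04 = -4.57
-14.18 - -9.61 = -4.57
Common difference d = -4.57.
First term a = -5.04.
Formula: S_i = -5.04 - 4.57*i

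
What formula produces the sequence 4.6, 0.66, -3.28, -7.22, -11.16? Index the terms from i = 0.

Check differences: 0.66 - 4.6 = -3.94
-3.28 - 0.66 = -3.94
Common difference d = -3.94.
First term a = 4.6.
Formula: S_i = 4.60 - 3.94*i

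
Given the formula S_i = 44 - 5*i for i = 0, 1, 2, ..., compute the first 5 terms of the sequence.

This is an arithmetic sequence.
i=0: S_0 = 44 + -5*0 = 44
i=1: S_1 = 44 + -5*1 = 39
i=2: S_2 = 44 + -5*2 = 34
i=3: S_3 = 44 + -5*3 = 29
i=4: S_4 = 44 + -5*4 = 24
The first 5 terms are: [44, 39, 34, 29, 24]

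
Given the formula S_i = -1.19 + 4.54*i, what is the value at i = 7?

S_7 = -1.19 + 4.54*7 = -1.19 + 31.78 = 30.59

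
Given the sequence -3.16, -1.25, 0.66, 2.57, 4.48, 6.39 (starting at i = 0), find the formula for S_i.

Check differences: -1.25 - -3.16 = 1.91
0.66 - -1.25 = 1.91
Common difference d = 1.91.
First term a = -3.16.
Formula: S_i = -3.16 + 1.91*i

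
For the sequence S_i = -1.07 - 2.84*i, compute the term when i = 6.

S_6 = -1.07 + -2.84*6 = -1.07 + -17.04 = -18.11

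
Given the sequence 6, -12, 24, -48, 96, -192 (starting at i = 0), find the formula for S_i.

Check ratios: -12 / 6 = -2.0
Common ratio r = -2.
First term a = 6.
Formula: S_i = 6 * (-2)^i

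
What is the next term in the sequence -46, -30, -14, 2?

Differences: -30 - -46 = 16
This is an arithmetic sequence with common difference d = 16.
Next term = 2 + 16 = 18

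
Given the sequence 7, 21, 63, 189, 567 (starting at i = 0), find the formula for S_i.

Check ratios: 21 / 7 = 3.0
Common ratio r = 3.
First term a = 7.
Formula: S_i = 7 * 3^i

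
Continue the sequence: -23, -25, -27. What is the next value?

Differences: -25 - -23 = -2
This is an arithmetic sequence with common difference d = -2.
Next term = -27 + -2 = -29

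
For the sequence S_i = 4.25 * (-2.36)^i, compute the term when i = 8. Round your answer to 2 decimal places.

S_8 = 4.25 * (-2.36)^8 ≈ 4.25 * 962.268 ≈ 4089.64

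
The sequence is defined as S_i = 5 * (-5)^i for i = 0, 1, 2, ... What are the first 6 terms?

This is a geometric sequence.
i=0: S_0 = 5 * (-5)^0 = 5
i=1: S_1 = 5 * (-5)^1 = -25
i=2: S_2 = 5 * (-5)^2 = 125
i=3: S_3 = 5 * (-5)^3 = -625
i=4: S_4 = 5 * (-5)^4 = 3125
i=5: S_5 = 5 * (-5)^5 = -15625
The first 6 terms are: [5, -25, 125, -625, 3125, -15625]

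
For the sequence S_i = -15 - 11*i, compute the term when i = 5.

S_5 = -15 + -11*5 = -15 + -55 = -70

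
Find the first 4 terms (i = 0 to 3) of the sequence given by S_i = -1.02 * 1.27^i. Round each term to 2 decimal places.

This is a geometric sequence.
i=0: S_0 = -1.02 * 1.27^0 = -1.02
i=1: S_1 = -1.02 * 1.27^1 ≈ -1.3
i=2: S_2 = -1.02 * 1.27^2 ≈ -1.65
i=3: S_3 = -1.02 * 1.27^3 ≈ -2.09
The first 4 terms are: [-1.02, -1.3, -1.65, -2.09]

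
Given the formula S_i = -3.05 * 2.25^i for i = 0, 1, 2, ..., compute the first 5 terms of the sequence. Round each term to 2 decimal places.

This is a geometric sequence.
i=0: S_0 = -3.05 * 2.25^0 = -3.05
i=1: S_1 = -3.05 * 2.25^1 ≈ -6.86
i=2: S_2 = -3.05 * 2.25^2 ≈ -15.44
i=3: S_3 = -3.05 * 2.25^3 ≈ -34.74
i=4: S_4 = -3.05 * 2.25^4 ≈ -78.17
The first 5 terms are: [-3.05, -6.86, -15.44, -34.74, -78.17]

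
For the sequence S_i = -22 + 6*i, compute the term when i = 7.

S_7 = -22 + 6*7 = -22 + 42 = 20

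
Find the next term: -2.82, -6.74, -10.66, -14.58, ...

Differences: -6.74 - -2.82 = -3.92
This is an arithmetic sequence with common difference d = -3.92.
Next term = -14.58 + -3.92 = -18.5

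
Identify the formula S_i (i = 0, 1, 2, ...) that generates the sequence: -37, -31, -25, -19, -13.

Check differences: -31 - -37 = 6
-25 - -31 = 6
Common difference d = 6.
First term a = -37.
Formula: S_i = -37 + 6*i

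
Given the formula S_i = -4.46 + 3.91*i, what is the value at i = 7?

S_7 = -4.46 + 3.91*7 = -4.46 + 27.37 = 22.91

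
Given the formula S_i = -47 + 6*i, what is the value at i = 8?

S_8 = -47 + 6*8 = -47 + 48 = 1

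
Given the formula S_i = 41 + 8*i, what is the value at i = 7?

S_7 = 41 + 8*7 = 41 + 56 = 97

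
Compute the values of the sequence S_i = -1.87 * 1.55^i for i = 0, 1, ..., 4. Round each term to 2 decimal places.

This is a geometric sequence.
i=0: S_0 = -1.87 * 1.55^0 = -1.87
i=1: S_1 = -1.87 * 1.55^1 ≈ -2.9
i=2: S_2 = -1.87 * 1.55^2 ≈ -4.49
i=3: S_3 = -1.87 * 1.55^3 ≈ -6.96
i=4: S_4 = -1.87 * 1.55^4 ≈ -10.79
The first 5 terms are: [-1.87, -2.9, -4.49, -6.96, -10.79]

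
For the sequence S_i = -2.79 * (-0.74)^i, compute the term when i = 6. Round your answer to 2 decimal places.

S_6 = -2.79 * (-0.74)^6 ≈ -2.79 * 0.1642 ≈ -0.46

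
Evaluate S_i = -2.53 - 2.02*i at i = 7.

S_7 = -2.53 + -2.02*7 = -2.53 + -14.14 = -16.67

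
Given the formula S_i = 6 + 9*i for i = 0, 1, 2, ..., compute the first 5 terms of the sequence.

This is an arithmetic sequence.
i=0: S_0 = 6 + 9*0 = 6
i=1: S_1 = 6 + 9*1 = 15
i=2: S_2 = 6 + 9*2 = 24
i=3: S_3 = 6 + 9*3 = 33
i=4: S_4 = 6 + 9*4 = 42
The first 5 terms are: [6, 15, 24, 33, 42]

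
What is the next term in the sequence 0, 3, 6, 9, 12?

Differences: 3 - 0 = 3
This is an arithmetic sequence with common difference d = 3.
Next term = 12 + 3 = 15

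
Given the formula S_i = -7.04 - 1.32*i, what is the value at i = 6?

S_6 = -7.04 + -1.32*6 = -7.04 + -7.92 = -14.96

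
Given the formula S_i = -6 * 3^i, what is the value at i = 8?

S_8 = -6 * 3^8 = -6 * 6561 = -39366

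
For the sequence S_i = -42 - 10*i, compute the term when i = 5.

S_5 = -42 + -10*5 = -42 + -50 = -92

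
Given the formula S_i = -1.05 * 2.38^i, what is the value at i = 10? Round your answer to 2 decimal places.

S_10 = -1.05 * 2.38^10 ≈ -1.05 * 5831.3562 ≈ -6122.92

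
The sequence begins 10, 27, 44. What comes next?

Differences: 27 - 10 = 17
This is an arithmetic sequence with common difference d = 17.
Next term = 44 + 17 = 61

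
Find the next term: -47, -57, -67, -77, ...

Differences: -57 - -47 = -10
This is an arithmetic sequence with common difference d = -10.
Next term = -77 + -10 = -87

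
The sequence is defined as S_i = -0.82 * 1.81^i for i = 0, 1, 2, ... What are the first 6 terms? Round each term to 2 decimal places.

This is a geometric sequence.
i=0: S_0 = -0.82 * 1.81^0 = -0.82
i=1: S_1 = -0.82 * 1.81^1 ≈ -1.48
i=2: S_2 = -0.82 * 1.81^2 ≈ -2.69
i=3: S_3 = -0.82 * 1.81^3 ≈ -4.86
i=4: S_4 = -0.82 * 1.81^4 ≈ -8.8
i=5: S_5 = -0.82 * 1.81^5 ≈ -15.93
The first 6 terms are: [-0.82, -1.48, -2.69, -4.86, -8.8, -15.93]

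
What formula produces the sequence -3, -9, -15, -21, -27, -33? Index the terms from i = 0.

Check differences: -9 - -3 = -6
-15 - -9 = -6
Common difference d = -6.
First term a = -3.
Formula: S_i = -3 - 6*i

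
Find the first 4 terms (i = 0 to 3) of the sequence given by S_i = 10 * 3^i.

This is a geometric sequence.
i=0: S_0 = 10 * 3^0 = 10
i=1: S_1 = 10 * 3^1 = 30
i=2: S_2 = 10 * 3^2 = 90
i=3: S_3 = 10 * 3^3 = 270
The first 4 terms are: [10, 30, 90, 270]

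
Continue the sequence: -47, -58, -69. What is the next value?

Differences: -58 - -47 = -11
This is an arithmetic sequence with common difference d = -11.
Next term = -69 + -11 = -80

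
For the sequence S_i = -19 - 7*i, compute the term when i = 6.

S_6 = -19 + -7*6 = -19 + -42 = -61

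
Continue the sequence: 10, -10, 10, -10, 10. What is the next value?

Ratios: -10 / 10 = -1.0
This is a geometric sequence with common ratio r = -1.
Next term = 10 * -1 = -10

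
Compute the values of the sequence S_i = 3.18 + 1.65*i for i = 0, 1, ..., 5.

This is an arithmetic sequence.
i=0: S_0 = 3.18 + 1.65*0 = 3.18
i=1: S_1 = 3.18 + 1.65*1 = 4.83
i=2: S_2 = 3.18 + 1.65*2 = 6.48
i=3: S_3 = 3.18 + 1.65*3 = 8.13
i=4: S_4 = 3.18 + 1.65*4 = 9.78
i=5: S_5 = 3.18 + 1.65*5 = 11.43
The first 6 terms are: [3.18, 4.83, 6.48, 8.13, 9.78, 11.43]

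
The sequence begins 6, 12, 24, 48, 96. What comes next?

Ratios: 12 / 6 = 2.0
This is a geometric sequence with common ratio r = 2.
Next term = 96 * 2 = 192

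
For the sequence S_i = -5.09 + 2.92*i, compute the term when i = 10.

S_10 = -5.09 + 2.92*10 = -5.09 + 29.2 = 24.11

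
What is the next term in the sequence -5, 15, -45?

Ratios: 15 / -5 = -3.0
This is a geometric sequence with common ratio r = -3.
Next term = -45 * -3 = 135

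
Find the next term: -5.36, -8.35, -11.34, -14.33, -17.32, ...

Differences: -8.35 - -5.36 = -2.99
This is an arithmetic sequence with common difference d = -2.99.
Next term = -17.32 + -2.99 = -20.31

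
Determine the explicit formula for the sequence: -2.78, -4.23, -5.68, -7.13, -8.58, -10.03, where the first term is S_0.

Check differences: -4.23 - -2.78 = -1.45
-5.68 - -4.23 = -1.45
Common difference d = -1.45.
First term a = -2.78.
Formula: S_i = -2.78 - 1.45*i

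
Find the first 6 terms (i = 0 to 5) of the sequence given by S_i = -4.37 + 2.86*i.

This is an arithmetic sequence.
i=0: S_0 = -4.37 + 2.86*0 = -4.37
i=1: S_1 = -4.37 + 2.86*1 = -1.51
i=2: S_2 = -4.37 + 2.86*2 = 1.35
i=3: S_3 = -4.37 + 2.86*3 = 4.21
i=4: S_4 = -4.37 + 2.86*4 = 7.07
i=5: S_5 = -4.37 + 2.86*5 = 9.93
The first 6 terms are: [-4.37, -1.51, 1.35, 4.21, 7.07, 9.93]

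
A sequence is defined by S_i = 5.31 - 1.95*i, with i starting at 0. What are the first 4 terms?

This is an arithmetic sequence.
i=0: S_0 = 5.31 + -1.95*0 = 5.31
i=1: S_1 = 5.31 + -1.95*1 = 3.36
i=2: S_2 = 5.31 + -1.95*2 = 1.41
i=3: S_3 = 5.31 + -1.95*3 = -0.54
The first 4 terms are: [5.31, 3.36, 1.41, -0.54]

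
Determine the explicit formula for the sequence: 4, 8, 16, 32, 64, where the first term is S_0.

Check ratios: 8 / 4 = 2.0
Common ratio r = 2.
First term a = 4.
Formula: S_i = 4 * 2^i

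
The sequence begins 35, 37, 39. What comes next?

Differences: 37 - 35 = 2
This is an arithmetic sequence with common difference d = 2.
Next term = 39 + 2 = 41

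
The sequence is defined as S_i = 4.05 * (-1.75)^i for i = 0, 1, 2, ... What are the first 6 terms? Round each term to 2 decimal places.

This is a geometric sequence.
i=0: S_0 = 4.05 * (-1.75)^0 = 4.05
i=1: S_1 = 4.05 * (-1.75)^1 ≈ -7.09
i=2: S_2 = 4.05 * (-1.75)^2 ≈ 12.4
i=3: S_3 = 4.05 * (-1.75)^3 ≈ -21.71
i=4: S_4 = 4.05 * (-1.75)^4 ≈ 37.98
i=5: S_5 = 4.05 * (-1.75)^5 ≈ -66.47
The first 6 terms are: [4.05, -7.09, 12.4, -21.71, 37.98, -66.47]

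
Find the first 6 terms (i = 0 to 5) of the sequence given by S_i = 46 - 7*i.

This is an arithmetic sequence.
i=0: S_0 = 46 + -7*0 = 46
i=1: S_1 = 46 + -7*1 = 39
i=2: S_2 = 46 + -7*2 = 32
i=3: S_3 = 46 + -7*3 = 25
i=4: S_4 = 46 + -7*4 = 18
i=5: S_5 = 46 + -7*5 = 11
The first 6 terms are: [46, 39, 32, 25, 18, 11]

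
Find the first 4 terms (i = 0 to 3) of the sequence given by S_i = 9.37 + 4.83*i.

This is an arithmetic sequence.
i=0: S_0 = 9.37 + 4.83*0 = 9.37
i=1: S_1 = 9.37 + 4.83*1 = 14.2
i=2: S_2 = 9.37 + 4.83*2 = 19.03
i=3: S_3 = 9.37 + 4.83*3 = 23.86
The first 4 terms are: [9.37, 14.2, 19.03, 23.86]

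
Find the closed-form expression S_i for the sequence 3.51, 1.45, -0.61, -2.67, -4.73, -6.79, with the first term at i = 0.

Check differences: 1.45 - 3.51 = -2.06
-0.61 - 1.45 = -2.06
Common difference d = -2.06.
First term a = 3.51.
Formula: S_i = 3.51 - 2.06*i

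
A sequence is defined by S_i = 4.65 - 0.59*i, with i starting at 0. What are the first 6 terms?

This is an arithmetic sequence.
i=0: S_0 = 4.65 + -0.59*0 = 4.65
i=1: S_1 = 4.65 + -0.59*1 = 4.06
i=2: S_2 = 4.65 + -0.59*2 = 3.47
i=3: S_3 = 4.65 + -0.59*3 = 2.88
i=4: S_4 = 4.65 + -0.59*4 = 2.29
i=5: S_5 = 4.65 + -0.59*5 = 1.7
The first 6 terms are: [4.65, 4.06, 3.47, 2.88, 2.29, 1.7]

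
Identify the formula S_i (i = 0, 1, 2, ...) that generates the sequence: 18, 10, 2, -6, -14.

Check differences: 10 - 18 = -8
2 - 10 = -8
Common difference d = -8.
First term a = 18.
Formula: S_i = 18 - 8*i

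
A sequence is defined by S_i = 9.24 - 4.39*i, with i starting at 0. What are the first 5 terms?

This is an arithmetic sequence.
i=0: S_0 = 9.24 + -4.39*0 = 9.24
i=1: S_1 = 9.24 + -4.39*1 = 4.85
i=2: S_2 = 9.24 + -4.39*2 = 0.46
i=3: S_3 = 9.24 + -4.39*3 = -3.93
i=4: S_4 = 9.24 + -4.39*4 = -8.32
The first 5 terms are: [9.24, 4.85, 0.46, -3.93, -8.32]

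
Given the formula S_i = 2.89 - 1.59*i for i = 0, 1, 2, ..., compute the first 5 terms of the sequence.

This is an arithmetic sequence.
i=0: S_0 = 2.89 + -1.59*0 = 2.89
i=1: S_1 = 2.89 + -1.59*1 = 1.3
i=2: S_2 = 2.89 + -1.59*2 = -0.29
i=3: S_3 = 2.89 + -1.59*3 = -1.88
i=4: S_4 = 2.89 + -1.59*4 = -3.47
The first 5 terms are: [2.89, 1.3, -0.29, -1.88, -3.47]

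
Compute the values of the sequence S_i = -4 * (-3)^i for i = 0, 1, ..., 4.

This is a geometric sequence.
i=0: S_0 = -4 * (-3)^0 = -4
i=1: S_1 = -4 * (-3)^1 = 12
i=2: S_2 = -4 * (-3)^2 = -36
i=3: S_3 = -4 * (-3)^3 = 108
i=4: S_4 = -4 * (-3)^4 = -324
The first 5 terms are: [-4, 12, -36, 108, -324]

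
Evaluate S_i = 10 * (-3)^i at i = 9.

S_9 = 10 * (-3)^9 = 10 * -19683 = -196830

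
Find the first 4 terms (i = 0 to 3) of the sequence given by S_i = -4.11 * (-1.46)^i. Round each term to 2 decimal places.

This is a geometric sequence.
i=0: S_0 = -4.11 * (-1.46)^0 = -4.11
i=1: S_1 = -4.11 * (-1.46)^1 ≈ 6.0
i=2: S_2 = -4.11 * (-1.46)^2 ≈ -8.76
i=3: S_3 = -4.11 * (-1.46)^3 ≈ 12.79
The first 4 terms are: [-4.11, 6.0, -8.76, 12.79]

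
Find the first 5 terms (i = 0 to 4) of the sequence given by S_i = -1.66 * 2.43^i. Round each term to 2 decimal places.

This is a geometric sequence.
i=0: S_0 = -1.66 * 2.43^0 = -1.66
i=1: S_1 = -1.66 * 2.43^1 ≈ -4.03
i=2: S_2 = -1.66 * 2.43^2 ≈ -9.8
i=3: S_3 = -1.66 * 2.43^3 ≈ -23.82
i=4: S_4 = -1.66 * 2.43^4 ≈ -57.88
The first 5 terms are: [-1.66, -4.03, -9.8, -23.82, -57.88]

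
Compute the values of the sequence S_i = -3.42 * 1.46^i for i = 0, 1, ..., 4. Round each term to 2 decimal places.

This is a geometric sequence.
i=0: S_0 = -3.42 * 1.46^0 = -3.42
i=1: S_1 = -3.42 * 1.46^1 ≈ -4.99
i=2: S_2 = -3.42 * 1.46^2 ≈ -7.29
i=3: S_3 = -3.42 * 1.46^3 ≈ -10.64
i=4: S_4 = -3.42 * 1.46^4 ≈ -15.54
The first 5 terms are: [-3.42, -4.99, -7.29, -10.64, -15.54]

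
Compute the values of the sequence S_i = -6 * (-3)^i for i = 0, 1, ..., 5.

This is a geometric sequence.
i=0: S_0 = -6 * (-3)^0 = -6
i=1: S_1 = -6 * (-3)^1 = 18
i=2: S_2 = -6 * (-3)^2 = -54
i=3: S_3 = -6 * (-3)^3 = 162
i=4: S_4 = -6 * (-3)^4 = -486
i=5: S_5 = -6 * (-3)^5 = 1458
The first 6 terms are: [-6, 18, -54, 162, -486, 1458]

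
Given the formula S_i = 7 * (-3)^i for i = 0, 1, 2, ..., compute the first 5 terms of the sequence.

This is a geometric sequence.
i=0: S_0 = 7 * (-3)^0 = 7
i=1: S_1 = 7 * (-3)^1 = -21
i=2: S_2 = 7 * (-3)^2 = 63
i=3: S_3 = 7 * (-3)^3 = -189
i=4: S_4 = 7 * (-3)^4 = 567
The first 5 terms are: [7, -21, 63, -189, 567]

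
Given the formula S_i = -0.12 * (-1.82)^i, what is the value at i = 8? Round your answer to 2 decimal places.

S_8 = -0.12 * (-1.82)^8 ≈ -0.12 * 120.3846 ≈ -14.45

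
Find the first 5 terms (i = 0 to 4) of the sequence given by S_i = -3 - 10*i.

This is an arithmetic sequence.
i=0: S_0 = -3 + -10*0 = -3
i=1: S_1 = -3 + -10*1 = -13
i=2: S_2 = -3 + -10*2 = -23
i=3: S_3 = -3 + -10*3 = -33
i=4: S_4 = -3 + -10*4 = -43
The first 5 terms are: [-3, -13, -23, -33, -43]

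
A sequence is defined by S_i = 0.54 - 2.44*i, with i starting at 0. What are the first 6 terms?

This is an arithmetic sequence.
i=0: S_0 = 0.54 + -2.44*0 = 0.54
i=1: S_1 = 0.54 + -2.44*1 = -1.9
i=2: S_2 = 0.54 + -2.44*2 = -4.34
i=3: S_3 = 0.54 + -2.44*3 = -6.78
i=4: S_4 = 0.54 + -2.44*4 = -9.22
i=5: S_5 = 0.54 + -2.44*5 = -11.66
The first 6 terms are: [0.54, -1.9, -4.34, -6.78, -9.22, -11.66]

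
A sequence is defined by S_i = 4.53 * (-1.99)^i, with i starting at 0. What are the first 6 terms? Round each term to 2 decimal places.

This is a geometric sequence.
i=0: S_0 = 4.53 * (-1.99)^0 = 4.53
i=1: S_1 = 4.53 * (-1.99)^1 ≈ -9.01
i=2: S_2 = 4.53 * (-1.99)^2 ≈ 17.94
i=3: S_3 = 4.53 * (-1.99)^3 ≈ -35.7
i=4: S_4 = 4.53 * (-1.99)^4 ≈ 71.04
i=5: S_5 = 4.53 * (-1.99)^5 ≈ -141.37
The first 6 terms are: [4.53, -9.01, 17.94, -35.7, 71.04, -141.37]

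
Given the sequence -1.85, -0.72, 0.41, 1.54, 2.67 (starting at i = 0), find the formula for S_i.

Check differences: -0.72 - -1.85 = 1.13
0.41 - -0.72 = 1.13
Common difference d = 1.13.
First term a = -1.85.
Formula: S_i = -1.85 + 1.13*i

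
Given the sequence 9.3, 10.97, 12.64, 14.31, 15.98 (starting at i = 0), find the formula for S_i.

Check differences: 10.97 - 9.3 = 1.67
12.64 - 10.97 = 1.67
Common difference d = 1.67.
First term a = 9.3.
Formula: S_i = 9.30 + 1.67*i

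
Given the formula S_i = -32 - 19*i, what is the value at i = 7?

S_7 = -32 + -19*7 = -32 + -133 = -165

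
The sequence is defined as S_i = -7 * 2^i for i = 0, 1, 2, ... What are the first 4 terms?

This is a geometric sequence.
i=0: S_0 = -7 * 2^0 = -7
i=1: S_1 = -7 * 2^1 = -14
i=2: S_2 = -7 * 2^2 = -28
i=3: S_3 = -7 * 2^3 = -56
The first 4 terms are: [-7, -14, -28, -56]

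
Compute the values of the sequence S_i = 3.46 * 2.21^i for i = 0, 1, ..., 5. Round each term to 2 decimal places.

This is a geometric sequence.
i=0: S_0 = 3.46 * 2.21^0 = 3.46
i=1: S_1 = 3.46 * 2.21^1 ≈ 7.65
i=2: S_2 = 3.46 * 2.21^2 ≈ 16.9
i=3: S_3 = 3.46 * 2.21^3 ≈ 37.35
i=4: S_4 = 3.46 * 2.21^4 ≈ 82.54
i=5: S_5 = 3.46 * 2.21^5 ≈ 182.41
The first 6 terms are: [3.46, 7.65, 16.9, 37.35, 82.54, 182.41]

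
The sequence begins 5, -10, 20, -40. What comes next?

Ratios: -10 / 5 = -2.0
This is a geometric sequence with common ratio r = -2.
Next term = -40 * -2 = 80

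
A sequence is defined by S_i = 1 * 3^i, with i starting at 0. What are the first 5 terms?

This is a geometric sequence.
i=0: S_0 = 1 * 3^0 = 1
i=1: S_1 = 1 * 3^1 = 3
i=2: S_2 = 1 * 3^2 = 9
i=3: S_3 = 1 * 3^3 = 27
i=4: S_4 = 1 * 3^4 = 81
The first 5 terms are: [1, 3, 9, 27, 81]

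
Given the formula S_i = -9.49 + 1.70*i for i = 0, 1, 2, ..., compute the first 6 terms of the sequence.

This is an arithmetic sequence.
i=0: S_0 = -9.49 + 1.7*0 = -9.49
i=1: S_1 = -9.49 + 1.7*1 = -7.79
i=2: S_2 = -9.49 + 1.7*2 = -6.09
i=3: S_3 = -9.49 + 1.7*3 = -4.39
i=4: S_4 = -9.49 + 1.7*4 = -2.69
i=5: S_5 = -9.49 + 1.7*5 = -0.99
The first 6 terms are: [-9.49, -7.79, -6.09, -4.39, -2.69, -0.99]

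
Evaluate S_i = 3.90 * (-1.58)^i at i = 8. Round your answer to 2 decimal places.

S_8 = 3.9 * (-1.58)^8 ≈ 3.9 * 38.838 ≈ 151.47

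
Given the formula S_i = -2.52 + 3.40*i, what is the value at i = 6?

S_6 = -2.52 + 3.4*6 = -2.52 + 20.4 = 17.88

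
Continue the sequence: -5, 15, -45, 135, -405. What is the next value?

Ratios: 15 / -5 = -3.0
This is a geometric sequence with common ratio r = -3.
Next term = -405 * -3 = 1215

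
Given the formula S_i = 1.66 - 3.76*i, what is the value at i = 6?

S_6 = 1.66 + -3.76*6 = 1.66 + -22.56 = -20.9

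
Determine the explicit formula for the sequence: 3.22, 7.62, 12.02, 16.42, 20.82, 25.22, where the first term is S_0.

Check differences: 7.62 - 3.22 = 4.4
12.02 - 7.62 = 4.4
Common difference d = 4.4.
First term a = 3.22.
Formula: S_i = 3.22 + 4.40*i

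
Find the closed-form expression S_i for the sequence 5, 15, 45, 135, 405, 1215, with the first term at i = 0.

Check ratios: 15 / 5 = 3.0
Common ratio r = 3.
First term a = 5.
Formula: S_i = 5 * 3^i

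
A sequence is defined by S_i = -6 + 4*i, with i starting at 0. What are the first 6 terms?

This is an arithmetic sequence.
i=0: S_0 = -6 + 4*0 = -6
i=1: S_1 = -6 + 4*1 = -2
i=2: S_2 = -6 + 4*2 = 2
i=3: S_3 = -6 + 4*3 = 6
i=4: S_4 = -6 + 4*4 = 10
i=5: S_5 = -6 + 4*5 = 14
The first 6 terms are: [-6, -2, 2, 6, 10, 14]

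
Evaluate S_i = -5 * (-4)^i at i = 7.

S_7 = -5 * (-4)^7 = -5 * -16384 = 81920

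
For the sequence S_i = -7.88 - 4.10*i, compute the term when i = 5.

S_5 = -7.88 + -4.1*5 = -7.88 + -20.5 = -28.38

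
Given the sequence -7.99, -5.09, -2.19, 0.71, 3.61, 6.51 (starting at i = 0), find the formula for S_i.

Check differences: -5.09 - -7.99 = 2.9
-2.19 - -5.09 = 2.9
Common difference d = 2.9.
First term a = -7.99.
Formula: S_i = -7.99 + 2.90*i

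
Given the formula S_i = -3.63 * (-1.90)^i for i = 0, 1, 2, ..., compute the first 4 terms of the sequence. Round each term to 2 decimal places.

This is a geometric sequence.
i=0: S_0 = -3.63 * (-1.9)^0 = -3.63
i=1: S_1 = -3.63 * (-1.9)^1 ≈ 6.9
i=2: S_2 = -3.63 * (-1.9)^2 ≈ -13.1
i=3: S_3 = -3.63 * (-1.9)^3 ≈ 24.9
The first 4 terms are: [-3.63, 6.9, -13.1, 24.9]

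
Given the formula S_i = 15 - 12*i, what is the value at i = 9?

S_9 = 15 + -12*9 = 15 + -108 = -93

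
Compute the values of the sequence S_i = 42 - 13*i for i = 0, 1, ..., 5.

This is an arithmetic sequence.
i=0: S_0 = 42 + -13*0 = 42
i=1: S_1 = 42 + -13*1 = 29
i=2: S_2 = 42 + -13*2 = 16
i=3: S_3 = 42 + -13*3 = 3
i=4: S_4 = 42 + -13*4 = -10
i=5: S_5 = 42 + -13*5 = -23
The first 6 terms are: [42, 29, 16, 3, -10, -23]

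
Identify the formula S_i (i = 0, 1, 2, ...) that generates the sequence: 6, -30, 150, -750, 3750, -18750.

Check ratios: -30 / 6 = -5.0
Common ratio r = -5.
First term a = 6.
Formula: S_i = 6 * (-5)^i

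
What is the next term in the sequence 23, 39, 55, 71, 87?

Differences: 39 - 23 = 16
This is an arithmetic sequence with common difference d = 16.
Next term = 87 + 16 = 103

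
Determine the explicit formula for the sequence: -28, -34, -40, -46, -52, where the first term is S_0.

Check differences: -34 - -28 = -6
-40 - -34 = -6
Common difference d = -6.
First term a = -28.
Formula: S_i = -28 - 6*i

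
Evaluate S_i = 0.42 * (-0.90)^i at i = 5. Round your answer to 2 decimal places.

S_5 = 0.42 * (-0.9)^5 ≈ 0.42 * -0.5905 ≈ -0.25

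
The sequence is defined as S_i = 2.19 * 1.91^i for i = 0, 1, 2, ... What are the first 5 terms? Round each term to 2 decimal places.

This is a geometric sequence.
i=0: S_0 = 2.19 * 1.91^0 = 2.19
i=1: S_1 = 2.19 * 1.91^1 ≈ 4.18
i=2: S_2 = 2.19 * 1.91^2 ≈ 7.99
i=3: S_3 = 2.19 * 1.91^3 ≈ 15.26
i=4: S_4 = 2.19 * 1.91^4 ≈ 29.15
The first 5 terms are: [2.19, 4.18, 7.99, 15.26, 29.15]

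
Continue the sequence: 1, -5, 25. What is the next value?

Ratios: -5 / 1 = -5.0
This is a geometric sequence with common ratio r = -5.
Next term = 25 * -5 = -125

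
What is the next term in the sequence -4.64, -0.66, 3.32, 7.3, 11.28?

Differences: -0.66 - -4.64 = 3.98
This is an arithmetic sequence with common difference d = 3.98.
Next term = 11.28 + 3.98 = 15.26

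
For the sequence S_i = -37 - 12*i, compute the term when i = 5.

S_5 = -37 + -12*5 = -37 + -60 = -97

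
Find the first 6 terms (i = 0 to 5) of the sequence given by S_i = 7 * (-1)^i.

This is a geometric sequence.
i=0: S_0 = 7 * (-1)^0 = 7
i=1: S_1 = 7 * (-1)^1 = -7
i=2: S_2 = 7 * (-1)^2 = 7
i=3: S_3 = 7 * (-1)^3 = -7
i=4: S_4 = 7 * (-1)^4 = 7
i=5: S_5 = 7 * (-1)^5 = -7
The first 6 terms are: [7, -7, 7, -7, 7, -7]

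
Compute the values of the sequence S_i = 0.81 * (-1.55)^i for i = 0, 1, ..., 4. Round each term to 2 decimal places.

This is a geometric sequence.
i=0: S_0 = 0.81 * (-1.55)^0 = 0.81
i=1: S_1 = 0.81 * (-1.55)^1 ≈ -1.26
i=2: S_2 = 0.81 * (-1.55)^2 ≈ 1.95
i=3: S_3 = 0.81 * (-1.55)^3 ≈ -3.02
i=4: S_4 = 0.81 * (-1.55)^4 ≈ 4.68
The first 5 terms are: [0.81, -1.26, 1.95, -3.02, 4.68]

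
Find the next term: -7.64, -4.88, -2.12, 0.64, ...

Differences: -4.88 - -7.64 = 2.76
This is an arithmetic sequence with common difference d = 2.76.
Next term = 0.64 + 2.76 = 3.4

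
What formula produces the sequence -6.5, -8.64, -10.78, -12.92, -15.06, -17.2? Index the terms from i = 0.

Check differences: -8.64 - -6.5 = -2.14
-10.78 - -8.64 = -2.14
Common difference d = -2.14.
First term a = -6.5.
Formula: S_i = -6.50 - 2.14*i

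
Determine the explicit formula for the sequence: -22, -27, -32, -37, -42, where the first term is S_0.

Check differences: -27 - -22 = -5
-32 - -27 = -5
Common difference d = -5.
First term a = -22.
Formula: S_i = -22 - 5*i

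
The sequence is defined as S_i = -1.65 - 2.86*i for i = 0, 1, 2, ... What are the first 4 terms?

This is an arithmetic sequence.
i=0: S_0 = -1.65 + -2.86*0 = -1.65
i=1: S_1 = -1.65 + -2.86*1 = -4.51
i=2: S_2 = -1.65 + -2.86*2 = -7.37
i=3: S_3 = -1.65 + -2.86*3 = -10.23
The first 4 terms are: [-1.65, -4.51, -7.37, -10.23]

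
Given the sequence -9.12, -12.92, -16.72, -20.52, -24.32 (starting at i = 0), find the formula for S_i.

Check differences: -12.92 - -9.12 = -3.8
-16.72 - -12.92 = -3.8
Common difference d = -3.8.
First term a = -9.12.
Formula: S_i = -9.12 - 3.80*i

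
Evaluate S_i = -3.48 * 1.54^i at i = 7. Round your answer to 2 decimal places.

S_7 = -3.48 * 1.54^7 ≈ -3.48 * 20.5421 ≈ -71.49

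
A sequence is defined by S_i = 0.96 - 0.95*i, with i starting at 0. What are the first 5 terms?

This is an arithmetic sequence.
i=0: S_0 = 0.96 + -0.95*0 = 0.96
i=1: S_1 = 0.96 + -0.95*1 = 0.01
i=2: S_2 = 0.96 + -0.95*2 = -0.94
i=3: S_3 = 0.96 + -0.95*3 = -1.89
i=4: S_4 = 0.96 + -0.95*4 = -2.84
The first 5 terms are: [0.96, 0.01, -0.94, -1.89, -2.84]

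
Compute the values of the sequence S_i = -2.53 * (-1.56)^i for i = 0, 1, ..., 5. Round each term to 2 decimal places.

This is a geometric sequence.
i=0: S_0 = -2.53 * (-1.56)^0 = -2.53
i=1: S_1 = -2.53 * (-1.56)^1 ≈ 3.95
i=2: S_2 = -2.53 * (-1.56)^2 ≈ -6.16
i=3: S_3 = -2.53 * (-1.56)^3 ≈ 9.6
i=4: S_4 = -2.53 * (-1.56)^4 ≈ -14.98
i=5: S_5 = -2.53 * (-1.56)^5 ≈ 23.37
The first 6 terms are: [-2.53, 3.95, -6.16, 9.6, -14.98, 23.37]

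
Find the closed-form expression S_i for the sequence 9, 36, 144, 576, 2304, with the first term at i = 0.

Check ratios: 36 / 9 = 4.0
Common ratio r = 4.
First term a = 9.
Formula: S_i = 9 * 4^i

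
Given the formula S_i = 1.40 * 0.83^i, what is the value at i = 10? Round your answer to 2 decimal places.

S_10 = 1.4 * 0.83^10 ≈ 1.4 * 0.1552 ≈ 0.22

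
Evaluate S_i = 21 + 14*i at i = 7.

S_7 = 21 + 14*7 = 21 + 98 = 119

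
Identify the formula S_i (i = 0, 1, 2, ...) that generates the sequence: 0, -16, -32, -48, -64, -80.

Check differences: -16 - 0 = -16
-32 - -16 = -16
Common difference d = -16.
First term a = 0.
Formula: S_i = 0 - 16*i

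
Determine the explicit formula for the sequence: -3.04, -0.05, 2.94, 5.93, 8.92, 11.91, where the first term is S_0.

Check differences: -0.05 - -3.04 = 2.99
2.94 - -0.05 = 2.99
Common difference d = 2.99.
First term a = -3.04.
Formula: S_i = -3.04 + 2.99*i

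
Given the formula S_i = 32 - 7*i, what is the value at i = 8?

S_8 = 32 + -7*8 = 32 + -56 = -24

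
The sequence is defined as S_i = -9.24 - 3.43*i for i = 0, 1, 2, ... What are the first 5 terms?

This is an arithmetic sequence.
i=0: S_0 = -9.24 + -3.43*0 = -9.24
i=1: S_1 = -9.24 + -3.43*1 = -12.67
i=2: S_2 = -9.24 + -3.43*2 = -16.1
i=3: S_3 = -9.24 + -3.43*3 = -19.53
i=4: S_4 = -9.24 + -3.43*4 = -22.96
The first 5 terms are: [-9.24, -12.67, -16.1, -19.53, -22.96]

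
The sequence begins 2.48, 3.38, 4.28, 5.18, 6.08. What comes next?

Differences: 3.38 - 2.48 = 0.9
This is an arithmetic sequence with common difference d = 0.9.
Next term = 6.08 + 0.9 = 6.98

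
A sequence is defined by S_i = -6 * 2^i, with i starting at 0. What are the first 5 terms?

This is a geometric sequence.
i=0: S_0 = -6 * 2^0 = -6
i=1: S_1 = -6 * 2^1 = -12
i=2: S_2 = -6 * 2^2 = -24
i=3: S_3 = -6 * 2^3 = -48
i=4: S_4 = -6 * 2^4 = -96
The first 5 terms are: [-6, -12, -24, -48, -96]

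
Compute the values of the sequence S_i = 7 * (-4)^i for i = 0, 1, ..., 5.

This is a geometric sequence.
i=0: S_0 = 7 * (-4)^0 = 7
i=1: S_1 = 7 * (-4)^1 = -28
i=2: S_2 = 7 * (-4)^2 = 112
i=3: S_3 = 7 * (-4)^3 = -448
i=4: S_4 = 7 * (-4)^4 = 1792
i=5: S_5 = 7 * (-4)^5 = -7168
The first 6 terms are: [7, -28, 112, -448, 1792, -7168]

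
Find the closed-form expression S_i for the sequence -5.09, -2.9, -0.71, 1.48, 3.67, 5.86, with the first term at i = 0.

Check differences: -2.9 - -5.09 = 2.19
-0.71 - -2.9 = 2.19
Common difference d = 2.19.
First term a = -5.09.
Formula: S_i = -5.09 + 2.19*i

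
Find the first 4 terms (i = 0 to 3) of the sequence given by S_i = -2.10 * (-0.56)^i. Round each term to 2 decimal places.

This is a geometric sequence.
i=0: S_0 = -2.1 * (-0.56)^0 = -2.1
i=1: S_1 = -2.1 * (-0.56)^1 ≈ 1.18
i=2: S_2 = -2.1 * (-0.56)^2 ≈ -0.66
i=3: S_3 = -2.1 * (-0.56)^3 ≈ 0.37
The first 4 terms are: [-2.1, 1.18, -0.66, 0.37]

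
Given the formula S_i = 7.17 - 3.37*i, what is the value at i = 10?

S_10 = 7.17 + -3.37*10 = 7.17 + -33.7 = -26.53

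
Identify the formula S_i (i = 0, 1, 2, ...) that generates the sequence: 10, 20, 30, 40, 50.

Check differences: 20 - 10 = 10
30 - 20 = 10
Common difference d = 10.
First term a = 10.
Formula: S_i = 10 + 10*i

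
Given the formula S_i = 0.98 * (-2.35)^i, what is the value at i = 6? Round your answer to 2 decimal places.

S_6 = 0.98 * (-2.35)^6 ≈ 0.98 * 168.4252 ≈ 165.06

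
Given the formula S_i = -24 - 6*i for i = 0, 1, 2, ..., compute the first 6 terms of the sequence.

This is an arithmetic sequence.
i=0: S_0 = -24 + -6*0 = -24
i=1: S_1 = -24 + -6*1 = -30
i=2: S_2 = -24 + -6*2 = -36
i=3: S_3 = -24 + -6*3 = -42
i=4: S_4 = -24 + -6*4 = -48
i=5: S_5 = -24 + -6*5 = -54
The first 6 terms are: [-24, -30, -36, -42, -48, -54]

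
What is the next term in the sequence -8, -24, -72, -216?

Ratios: -24 / -8 = 3.0
This is a geometric sequence with common ratio r = 3.
Next term = -216 * 3 = -648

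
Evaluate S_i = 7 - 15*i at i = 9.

S_9 = 7 + -15*9 = 7 + -135 = -128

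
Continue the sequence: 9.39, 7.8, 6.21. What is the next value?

Differences: 7.8 - 9.39 = -1.59
This is an arithmetic sequence with common difference d = -1.59.
Next term = 6.21 + -1.59 = 4.62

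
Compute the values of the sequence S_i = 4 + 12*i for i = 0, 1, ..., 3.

This is an arithmetic sequence.
i=0: S_0 = 4 + 12*0 = 4
i=1: S_1 = 4 + 12*1 = 16
i=2: S_2 = 4 + 12*2 = 28
i=3: S_3 = 4 + 12*3 = 40
The first 4 terms are: [4, 16, 28, 40]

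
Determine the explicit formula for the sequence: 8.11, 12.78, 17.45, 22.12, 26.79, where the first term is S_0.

Check differences: 12.78 - 8.11 = 4.67
17.45 - 12.78 = 4.67
Common difference d = 4.67.
First term a = 8.11.
Formula: S_i = 8.11 + 4.67*i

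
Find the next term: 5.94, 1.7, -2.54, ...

Differences: 1.7 - 5.94 = -4.24
This is an arithmetic sequence with common difference d = -4.24.
Next term = -2.54 + -4.24 = -6.78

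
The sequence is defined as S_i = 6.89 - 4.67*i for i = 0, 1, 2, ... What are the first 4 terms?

This is an arithmetic sequence.
i=0: S_0 = 6.89 + -4.67*0 = 6.89
i=1: S_1 = 6.89 + -4.67*1 = 2.22
i=2: S_2 = 6.89 + -4.67*2 = -2.45
i=3: S_3 = 6.89 + -4.67*3 = -7.12
The first 4 terms are: [6.89, 2.22, -2.45, -7.12]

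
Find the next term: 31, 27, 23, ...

Differences: 27 - 31 = -4
This is an arithmetic sequence with common difference d = -4.
Next term = 23 + -4 = 19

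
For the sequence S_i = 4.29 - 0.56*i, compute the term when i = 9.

S_9 = 4.29 + -0.56*9 = 4.29 + -5.04 = -0.75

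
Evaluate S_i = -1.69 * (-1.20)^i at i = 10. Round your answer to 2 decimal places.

S_10 = -1.69 * (-1.2)^10 ≈ -1.69 * 6.1917 ≈ -10.46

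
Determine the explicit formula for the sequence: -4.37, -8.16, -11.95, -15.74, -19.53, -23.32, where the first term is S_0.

Check differences: -8.16 - -4.37 = -3.79
-11.95 - -8.16 = -3.79
Common difference d = -3.79.
First term a = -4.37.
Formula: S_i = -4.37 - 3.79*i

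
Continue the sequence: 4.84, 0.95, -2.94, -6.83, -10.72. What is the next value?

Differences: 0.95 - 4.84 = -3.89
This is an arithmetic sequence with common difference d = -3.89.
Next term = -10.72 + -3.89 = -14.61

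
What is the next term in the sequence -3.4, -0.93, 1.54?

Differences: -0.93 - -3.4 = 2.47
This is an arithmetic sequence with common difference d = 2.47.
Next term = 1.54 + 2.47 = 4.01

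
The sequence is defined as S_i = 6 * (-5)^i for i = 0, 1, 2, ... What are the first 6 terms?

This is a geometric sequence.
i=0: S_0 = 6 * (-5)^0 = 6
i=1: S_1 = 6 * (-5)^1 = -30
i=2: S_2 = 6 * (-5)^2 = 150
i=3: S_3 = 6 * (-5)^3 = -750
i=4: S_4 = 6 * (-5)^4 = 3750
i=5: S_5 = 6 * (-5)^5 = -18750
The first 6 terms are: [6, -30, 150, -750, 3750, -18750]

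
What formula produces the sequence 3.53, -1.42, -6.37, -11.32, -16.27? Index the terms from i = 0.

Check differences: -1.42 - 3.53 = -4.95
-6.37 - -1.42 = -4.95
Common difference d = -4.95.
First term a = 3.53.
Formula: S_i = 3.53 - 4.95*i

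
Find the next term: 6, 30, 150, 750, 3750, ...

Ratios: 30 / 6 = 5.0
This is a geometric sequence with common ratio r = 5.
Next term = 3750 * 5 = 18750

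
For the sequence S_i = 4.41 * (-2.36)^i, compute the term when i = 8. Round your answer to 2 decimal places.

S_8 = 4.41 * (-2.36)^8 ≈ 4.41 * 962.268 ≈ 4243.6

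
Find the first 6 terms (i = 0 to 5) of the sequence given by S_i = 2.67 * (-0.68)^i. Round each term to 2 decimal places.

This is a geometric sequence.
i=0: S_0 = 2.67 * (-0.68)^0 = 2.67
i=1: S_1 = 2.67 * (-0.68)^1 ≈ -1.82
i=2: S_2 = 2.67 * (-0.68)^2 ≈ 1.23
i=3: S_3 = 2.67 * (-0.68)^3 ≈ -0.84
i=4: S_4 = 2.67 * (-0.68)^4 ≈ 0.57
i=5: S_5 = 2.67 * (-0.68)^5 ≈ -0.39
The first 6 terms are: [2.67, -1.82, 1.23, -0.84, 0.57, -0.39]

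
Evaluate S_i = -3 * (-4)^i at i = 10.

S_10 = -3 * (-4)^10 = -3 * 1048576 = -3145728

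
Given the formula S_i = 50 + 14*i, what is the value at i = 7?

S_7 = 50 + 14*7 = 50 + 98 = 148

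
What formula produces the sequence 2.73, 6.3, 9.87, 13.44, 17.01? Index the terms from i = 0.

Check differences: 6.3 - 2.73 = 3.57
9.87 - 6.3 = 3.57
Common difference d = 3.57.
First term a = 2.73.
Formula: S_i = 2.73 + 3.57*i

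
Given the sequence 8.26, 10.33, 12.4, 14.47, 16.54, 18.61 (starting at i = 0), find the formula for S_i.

Check differences: 10.33 - 8.26 = 2.07
12.4 - 10.33 = 2.07
Common difference d = 2.07.
First term a = 8.26.
Formula: S_i = 8.26 + 2.07*i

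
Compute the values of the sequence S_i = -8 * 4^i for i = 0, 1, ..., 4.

This is a geometric sequence.
i=0: S_0 = -8 * 4^0 = -8
i=1: S_1 = -8 * 4^1 = -32
i=2: S_2 = -8 * 4^2 = -128
i=3: S_3 = -8 * 4^3 = -512
i=4: S_4 = -8 * 4^4 = -2048
The first 5 terms are: [-8, -32, -128, -512, -2048]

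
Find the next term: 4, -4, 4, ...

Ratios: -4 / 4 = -1.0
This is a geometric sequence with common ratio r = -1.
Next term = 4 * -1 = -4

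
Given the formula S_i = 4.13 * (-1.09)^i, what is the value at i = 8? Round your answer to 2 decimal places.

S_8 = 4.13 * (-1.09)^8 ≈ 4.13 * 1.9926 ≈ 8.23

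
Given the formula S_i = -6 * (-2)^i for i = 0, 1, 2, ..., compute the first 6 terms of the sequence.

This is a geometric sequence.
i=0: S_0 = -6 * (-2)^0 = -6
i=1: S_1 = -6 * (-2)^1 = 12
i=2: S_2 = -6 * (-2)^2 = -24
i=3: S_3 = -6 * (-2)^3 = 48
i=4: S_4 = -6 * (-2)^4 = -96
i=5: S_5 = -6 * (-2)^5 = 192
The first 6 terms are: [-6, 12, -24, 48, -96, 192]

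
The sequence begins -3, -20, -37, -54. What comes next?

Differences: -20 - -3 = -17
This is an arithmetic sequence with common difference d = -17.
Next term = -54 + -17 = -71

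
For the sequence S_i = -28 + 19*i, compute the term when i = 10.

S_10 = -28 + 19*10 = -28 + 190 = 162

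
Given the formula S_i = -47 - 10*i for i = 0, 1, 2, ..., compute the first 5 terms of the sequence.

This is an arithmetic sequence.
i=0: S_0 = -47 + -10*0 = -47
i=1: S_1 = -47 + -10*1 = -57
i=2: S_2 = -47 + -10*2 = -67
i=3: S_3 = -47 + -10*3 = -77
i=4: S_4 = -47 + -10*4 = -87
The first 5 terms are: [-47, -57, -67, -77, -87]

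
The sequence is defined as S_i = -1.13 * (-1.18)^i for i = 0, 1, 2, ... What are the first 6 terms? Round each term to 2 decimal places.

This is a geometric sequence.
i=0: S_0 = -1.13 * (-1.18)^0 = -1.13
i=1: S_1 = -1.13 * (-1.18)^1 ≈ 1.33
i=2: S_2 = -1.13 * (-1.18)^2 ≈ -1.57
i=3: S_3 = -1.13 * (-1.18)^3 ≈ 1.86
i=4: S_4 = -1.13 * (-1.18)^4 ≈ -2.19
i=5: S_5 = -1.13 * (-1.18)^5 ≈ 2.59
The first 6 terms are: [-1.13, 1.33, -1.57, 1.86, -2.19, 2.59]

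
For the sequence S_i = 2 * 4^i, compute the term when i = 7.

S_7 = 2 * 4^7 = 2 * 16384 = 32768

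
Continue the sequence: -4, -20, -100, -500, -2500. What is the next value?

Ratios: -20 / -4 = 5.0
This is a geometric sequence with common ratio r = 5.
Next term = -2500 * 5 = -12500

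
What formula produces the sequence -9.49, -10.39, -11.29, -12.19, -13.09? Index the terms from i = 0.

Check differences: -10.39 - -9.49 = -0.9
-11.29 - -10.39 = -0.9
Common difference d = -0.9.
First term a = -9.49.
Formula: S_i = -9.49 - 0.90*i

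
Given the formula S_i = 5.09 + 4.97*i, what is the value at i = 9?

S_9 = 5.09 + 4.97*9 = 5.09 + 44.73 = 49.82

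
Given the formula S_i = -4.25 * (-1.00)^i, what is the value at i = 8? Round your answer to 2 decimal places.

S_8 = -4.25 * (-1.0)^8 = -4.25 * 1 = -4.25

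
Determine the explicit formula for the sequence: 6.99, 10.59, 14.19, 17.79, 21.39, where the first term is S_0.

Check differences: 10.59 - 6.99 = 3.6
14.19 - 10.59 = 3.6
Common difference d = 3.6.
First term a = 6.99.
Formula: S_i = 6.99 + 3.60*i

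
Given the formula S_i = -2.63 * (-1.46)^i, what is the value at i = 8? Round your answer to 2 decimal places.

S_8 = -2.63 * (-1.46)^8 ≈ -2.63 * 20.6454 ≈ -54.3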